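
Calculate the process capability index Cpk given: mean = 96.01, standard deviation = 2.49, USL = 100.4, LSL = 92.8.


Cpu = (USL - mean) / (3*sigma) = (100.4 - 96.01) / (3*2.49) = 0.5877
Cpl = (mean - LSL) / (3*sigma) = (96.01 - 92.8) / (3*2.49) = 0.4297
Cpk = min(Cpu, Cpl) = 0.4297

0.4297


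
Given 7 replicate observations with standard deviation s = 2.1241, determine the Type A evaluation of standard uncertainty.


u_A = s / sqrt(n)
u_A = 2.1241 / sqrt(7)
u_A = 2.1241 / 2.6457513
u_A = 0.8028

0.8028


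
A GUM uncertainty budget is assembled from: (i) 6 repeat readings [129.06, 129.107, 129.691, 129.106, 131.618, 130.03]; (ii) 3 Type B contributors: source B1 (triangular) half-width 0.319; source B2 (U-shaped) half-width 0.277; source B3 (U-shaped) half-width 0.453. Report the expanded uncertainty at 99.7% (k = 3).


mean = (129.06 + 129.107 + 129.691 + 129.106 + 131.618 + 130.03) / 6 = 129.7686667
s = sqrt(sum((x - mean)^2)/(n-1)) = 0.98726889
u_A = s / sqrt(n) = 0.98726889 / sqrt(6) = 0.40305084
u_B1 = 0.319 / sqrt(6) = 0.1302312
u_B2 = 0.277 / sqrt(2) = 0.19586858
u_B3 = 0.453 / sqrt(2) = 0.32031937
uc = sqrt(0.40305084^2 + 0.1302312^2 + 0.19586858^2 + 0.32031937^2) = 0.56602045
U = k * uc = 3 * 0.56602045
U = 1.6981

1.6981


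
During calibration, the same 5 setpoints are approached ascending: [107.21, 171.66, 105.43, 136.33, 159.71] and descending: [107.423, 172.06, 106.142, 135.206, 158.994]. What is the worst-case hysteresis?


|107.21 - 107.423| = 0.2130
|171.66 - 172.06| = 0.4000
|105.43 - 106.142| = 0.7120
|136.33 - 135.206| = 1.1240
|159.71 - 158.994| = 0.7160
hysteresis = max(diffs) = 1.1240

1.1240


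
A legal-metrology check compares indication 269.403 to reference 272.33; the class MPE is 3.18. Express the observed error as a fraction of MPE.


e = indication - reference = 269.403 - 272.33 = -2.9270
|e| = 2.9270
ratio = |e| / MPE = 2.9270 / 3.18
ratio = 0.9204

0.9204


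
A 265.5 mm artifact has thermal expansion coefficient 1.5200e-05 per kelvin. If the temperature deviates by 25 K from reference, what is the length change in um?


dL = L * alpha * dT
= 265.5 * 1.5200e-05 * 25
= 0.1008900 mm
dL_um = 0.1008900 * 1000 = 100.8900 um

100.8900


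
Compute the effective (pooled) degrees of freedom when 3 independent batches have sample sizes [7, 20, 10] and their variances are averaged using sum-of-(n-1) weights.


nu = sum_i (n_i - 1)
nu = ((7 - 1) + (20 - 1) + (10 - 1))
nu = 6 + 19 + 9
nu = 34

34


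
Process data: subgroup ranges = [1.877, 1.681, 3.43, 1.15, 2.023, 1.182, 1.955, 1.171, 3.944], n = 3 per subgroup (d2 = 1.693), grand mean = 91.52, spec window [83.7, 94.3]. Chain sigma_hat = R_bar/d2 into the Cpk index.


R_bar = (1.877 + 1.681 + 3.43 + 1.15 + 2.023 + 1.182 + 1.955 + 1.171 + 3.944) / 9 = 2.0458889
sigma = R_bar / d2 = 2.0458889 / 1.693 = 1.20844
Cp = (USL - LSL)/(6*sigma) = (94.3 - 83.7)/(6*1.20844) = 1.4619
Cpu = (94.3 - 91.52)/(3*1.20844) = 0.7668
Cpl = (91.52 - 83.7)/(3*1.20844) = 2.1571
Cpk = min(Cpu, Cpl) = 0.7668

0.7668


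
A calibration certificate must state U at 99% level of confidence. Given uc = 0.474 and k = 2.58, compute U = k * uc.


U = k * uc
U = 2.58 * 0.474
U = 1.2229

1.2229


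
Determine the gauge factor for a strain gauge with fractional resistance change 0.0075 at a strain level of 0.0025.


GF = (dR/R) / epsilon
= 0.0075 / 0.0025
= 3.0000

3.0000


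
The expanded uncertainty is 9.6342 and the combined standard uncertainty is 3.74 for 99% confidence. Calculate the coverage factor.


k = U / uc
k = 9.6342 / 3.74
k = 2.576

2.576


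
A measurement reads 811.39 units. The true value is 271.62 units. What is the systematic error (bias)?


Systematic error = measured - true
= 811.39 - 271.62
= 539.7700

539.7700


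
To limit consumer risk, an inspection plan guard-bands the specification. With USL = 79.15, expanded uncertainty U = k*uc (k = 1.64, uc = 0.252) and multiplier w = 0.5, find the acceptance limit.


U = k * uc = 1.64 * 0.252 = 0.41328
guard band g = w * U = 0.5 * 0.41328 = 0.20664
AL = USL - g = 79.15 - 0.20664
AL = 78.9434

78.9434


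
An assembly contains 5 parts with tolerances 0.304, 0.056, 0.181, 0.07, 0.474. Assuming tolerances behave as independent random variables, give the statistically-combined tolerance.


RSS = sqrt(0.304^2 + 0.056^2 + 0.181^2 + 0.07^2 + 0.474^2)
= sqrt(0.357889)
= 0.5982

0.5982


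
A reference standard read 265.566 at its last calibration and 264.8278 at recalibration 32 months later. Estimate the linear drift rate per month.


rate = (v2 - v1) / months
= (264.8278 - 265.566) / 32
= -0.7382 / 32
= -0.0231

-0.0231


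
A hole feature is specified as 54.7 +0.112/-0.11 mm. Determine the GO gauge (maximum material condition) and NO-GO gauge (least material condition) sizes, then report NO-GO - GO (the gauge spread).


GO = nominal - lower_tol (smallest hole = maximum material condition)
GO = 54.7 - 0.11 = 54.59
NO-GO = nominal + upper_tol (largest hole = least material condition)
NO-GO = 54.7 + 0.112 = 54.812
spread = NO-GO - GO = 54.812 - 54.59 = 0.2220

0.2220


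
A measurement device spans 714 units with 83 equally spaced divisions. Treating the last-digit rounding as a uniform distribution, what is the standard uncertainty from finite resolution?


resolution = range / divisions
resolution = 714 / 83 = 8.6024096
u_res = resolution / (2*sqrt(3))
u_res = 8.6024096 / 3.4641016
u_res = 2.4833

2.4833


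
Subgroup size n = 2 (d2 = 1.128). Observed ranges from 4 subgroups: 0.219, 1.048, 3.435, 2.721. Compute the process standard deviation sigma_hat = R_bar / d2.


R_bar = (0.219 + 1.048 + 3.435 + 2.721) / 4
R_bar = 7.423 / 4 = 1.85575
sigma_hat = R_bar / d2 = 1.85575 / 1.128 = 1.6452

1.6452


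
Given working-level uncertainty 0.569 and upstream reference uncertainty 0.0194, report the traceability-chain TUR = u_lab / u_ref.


TUR = u_lab / u_ref
= 0.569 / 0.0194
= 29.3299

29.3299


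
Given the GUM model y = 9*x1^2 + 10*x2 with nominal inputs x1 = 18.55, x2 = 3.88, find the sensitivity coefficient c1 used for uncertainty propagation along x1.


y = 9*x1^2 + 10*x2
dy/dx1 = 2*9*x1
Evaluate at x1 = 18.55: c1 = 18 * 18.55
c1 = 333.9000

333.9000


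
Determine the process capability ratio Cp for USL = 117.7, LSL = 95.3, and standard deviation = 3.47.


Cp = (USL - LSL) / (6 * sigma)
= (117.7 - 95.3) / (6 * 3.47)
= 22.4000 / 20.8200
= 1.0759

1.0759


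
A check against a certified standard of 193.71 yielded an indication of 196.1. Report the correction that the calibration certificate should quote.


Correction = standard - reading
= 193.71 - 196.1
= -2.3900

-2.3900


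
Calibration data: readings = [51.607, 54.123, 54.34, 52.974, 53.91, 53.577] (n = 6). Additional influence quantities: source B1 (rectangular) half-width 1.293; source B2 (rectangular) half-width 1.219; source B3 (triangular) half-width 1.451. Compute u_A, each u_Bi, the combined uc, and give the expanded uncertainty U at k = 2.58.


mean = (51.607 + 54.123 + 54.34 + 52.974 + 53.91 + 53.577) / 6 = 53.42183333
s = sqrt(sum((x - mean)^2)/(n-1)) = 1.0090811
u_A = s / sqrt(n) = 1.0090811 / sqrt(6) = 0.41195563
u_B1 = 1.293 / sqrt(3) = 0.7465139
u_B2 = 1.219 / sqrt(3) = 0.70378998
u_B3 = 1.451 / sqrt(6) = 0.59236827
uc = sqrt(0.41195563^2 + 0.7465139^2 + 0.70378998^2 + 0.59236827^2) = 1.2542771
U = k * uc = 2.58 * 1.2542771
U = 3.2360

3.2360


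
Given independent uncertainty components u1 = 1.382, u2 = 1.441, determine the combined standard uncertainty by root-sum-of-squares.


uc = sqrt(1.382^2 + 1.441^2)
uc = sqrt(3.986405)
uc = 1.9966

1.9966


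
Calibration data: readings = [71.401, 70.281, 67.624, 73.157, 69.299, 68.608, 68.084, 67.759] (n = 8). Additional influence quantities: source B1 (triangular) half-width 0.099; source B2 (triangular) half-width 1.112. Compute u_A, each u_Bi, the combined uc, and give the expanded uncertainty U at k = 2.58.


mean = (71.401 + 70.281 + 67.624 + 73.157 + 69.299 + 68.608 + 68.084 + 67.759) / 8 = 69.526625
s = sqrt(sum((x - mean)^2)/(n-1)) = 1.9633542
u_A = s / sqrt(n) = 1.9633542 / sqrt(8) = 0.69415053
u_B1 = 0.099 / sqrt(6) = 0.040416581
u_B2 = 1.112 / sqrt(6) = 0.4539721
uc = sqrt(0.69415053^2 + 0.040416581^2 + 0.4539721^2) = 0.83040299
U = k * uc = 2.58 * 0.83040299
U = 2.1424

2.1424


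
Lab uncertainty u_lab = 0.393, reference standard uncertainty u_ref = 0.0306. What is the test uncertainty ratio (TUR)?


TUR = u_lab / u_ref
= 0.393 / 0.0306
= 12.8431

12.8431


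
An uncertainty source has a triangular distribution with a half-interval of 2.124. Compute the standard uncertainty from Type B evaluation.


u_B = half_width / sqrt(6)
u_B = 2.124 / 2.4494897
u_B = 0.8671

0.8671


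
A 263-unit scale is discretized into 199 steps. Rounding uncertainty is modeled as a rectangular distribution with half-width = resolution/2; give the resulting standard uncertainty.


resolution = range / divisions
resolution = 263 / 199 = 1.321608
u_res = resolution / (2*sqrt(3))
u_res = 1.321608 / 3.4641016
u_res = 0.3815

0.3815


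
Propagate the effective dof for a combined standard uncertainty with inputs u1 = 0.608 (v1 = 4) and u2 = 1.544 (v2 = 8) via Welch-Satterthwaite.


uc = sqrt(u1^2 + u2^2) = sqrt(0.608^2 + 1.544^2) = 1.6593975
v_eff = uc^4 / (u1^4/v1 + u2^4/v2)
= 1.6593975^4 / (0.608^4/4 + 1.544^4/8)
= 7.5823133 / 0.74455672
v_eff = 10.1837

10.1837


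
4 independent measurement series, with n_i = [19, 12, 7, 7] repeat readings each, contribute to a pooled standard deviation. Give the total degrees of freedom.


nu = sum_i (n_i - 1)
nu = ((19 - 1) + (12 - 1) + (7 - 1) + (7 - 1))
nu = 18 + 11 + 6 + 6
nu = 41

41


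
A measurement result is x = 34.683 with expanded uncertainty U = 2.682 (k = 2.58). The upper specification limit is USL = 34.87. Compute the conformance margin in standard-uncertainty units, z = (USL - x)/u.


u = U / k = 2.682 / 2.58 = 1.0395349
margin = |USL - x| = |34.87 - 34.683| = 0.187
z = margin / u = 0.187 / 1.0395349
z = 0.1799

0.1799


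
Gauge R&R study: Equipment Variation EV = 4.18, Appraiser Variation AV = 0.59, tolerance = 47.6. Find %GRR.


GRR = sqrt(EV^2 + AV^2) = sqrt(4.18^2 + 0.59^2) = 4.2214334
%GRR = GRR / tol * 100 = 4.2214334 / 47.6 * 100
%GRR = 8.8686

8.8686


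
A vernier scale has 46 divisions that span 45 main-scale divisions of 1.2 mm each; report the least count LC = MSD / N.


LC = MSD / n_div
= 1.2 / 46
= 0.0261

0.0261


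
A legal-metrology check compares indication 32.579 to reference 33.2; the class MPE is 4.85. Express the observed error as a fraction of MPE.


e = indication - reference = 32.579 - 33.2 = -0.6210
|e| = 0.6210
ratio = |e| / MPE = 0.6210 / 4.85
ratio = 0.1280

0.1280


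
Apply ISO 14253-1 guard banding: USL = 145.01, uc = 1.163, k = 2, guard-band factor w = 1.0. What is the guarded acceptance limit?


U = k * uc = 2 * 1.163 = 2.326
guard band g = w * U = 1.0 * 2.326 = 2.326
AL = USL - g = 145.01 - 2.326
AL = 142.6840

142.6840


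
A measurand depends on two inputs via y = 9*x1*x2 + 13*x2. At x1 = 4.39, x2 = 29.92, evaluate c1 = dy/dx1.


y = 9*x1*x2 + 13*x2
dy/dx1 = 9*x2
Evaluate at x2 = 29.92: c1 = 9 * 29.92
c1 = 269.2800

269.2800


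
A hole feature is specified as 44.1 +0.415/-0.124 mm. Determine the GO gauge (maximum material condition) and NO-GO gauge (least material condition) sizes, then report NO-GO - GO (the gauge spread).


GO = nominal - lower_tol (smallest hole = maximum material condition)
GO = 44.1 - 0.124 = 43.976
NO-GO = nominal + upper_tol (largest hole = least material condition)
NO-GO = 44.1 + 0.415 = 44.515
spread = NO-GO - GO = 44.515 - 43.976 = 0.5390

0.5390


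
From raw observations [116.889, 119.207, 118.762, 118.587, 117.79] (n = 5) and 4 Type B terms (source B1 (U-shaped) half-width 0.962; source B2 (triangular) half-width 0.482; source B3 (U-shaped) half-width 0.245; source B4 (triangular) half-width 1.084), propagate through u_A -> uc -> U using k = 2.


mean = (116.889 + 119.207 + 118.762 + 118.587 + 117.79) / 5 = 118.247
s = sqrt(sum((x - mean)^2)/(n-1)) = 0.91589273
u_A = s / sqrt(n) = 0.91589273 / sqrt(5) = 0.40959968
u_B1 = 0.962 / sqrt(2) = 0.68023672
u_B2 = 0.482 / sqrt(6) = 0.19677568
u_B3 = 0.245 / sqrt(2) = 0.17324116
u_B4 = 1.084 / sqrt(6) = 0.44254115
uc = sqrt(0.40959968^2 + 0.68023672^2 + 0.19677568^2 + 0.17324116^2 + 0.44254115^2) = 0.94608125
U = k * uc = 2 * 0.94608125
U = 1.8922

1.8922


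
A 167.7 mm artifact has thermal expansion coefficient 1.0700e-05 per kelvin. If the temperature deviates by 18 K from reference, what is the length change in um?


dL = L * alpha * dT
= 167.7 * 1.0700e-05 * 18
= 0.0322990 mm
dL_um = 0.0322990 * 1000 = 32.2990 um

32.2990


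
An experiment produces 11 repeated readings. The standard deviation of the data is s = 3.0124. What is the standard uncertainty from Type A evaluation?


u_A = s / sqrt(n)
u_A = 3.0124 / sqrt(11)
u_A = 3.0124 / 3.3166248
u_A = 0.9083

0.9083


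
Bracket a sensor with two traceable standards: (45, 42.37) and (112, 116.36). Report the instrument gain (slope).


slope = (y2 - y1) / (x2 - x1)
= (116.36 - 42.37) / (112 - 45)
= 73.9900 / 67
= 1.1043

1.1043


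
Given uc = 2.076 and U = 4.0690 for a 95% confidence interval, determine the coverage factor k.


k = U / uc
k = 4.0690 / 2.076
k = 1.96

1.96


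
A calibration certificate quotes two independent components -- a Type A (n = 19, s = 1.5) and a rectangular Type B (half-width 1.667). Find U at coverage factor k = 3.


u_A = s / sqrt(n) = 1.5 / sqrt(19) = 0.3441236
u_B = half_width / sqrt(3) = 1.667 / sqrt(3) = 0.9624429
uc = sqrt(u_A^2 + u_B^2) = sqrt(0.3441236^2 + 0.9624429^2) = 1.0221142
U = k * uc = 3 * 1.0221142
U = 3.0663

3.0663


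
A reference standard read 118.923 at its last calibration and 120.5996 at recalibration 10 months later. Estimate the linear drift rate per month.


rate = (v2 - v1) / months
= (120.5996 - 118.923) / 10
= 1.6766 / 10
= 0.1677

0.1677


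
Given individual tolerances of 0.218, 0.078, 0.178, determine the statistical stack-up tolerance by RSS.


RSS = sqrt(0.218^2 + 0.078^2 + 0.178^2)
= sqrt(0.085292)
= 0.2920

0.2920


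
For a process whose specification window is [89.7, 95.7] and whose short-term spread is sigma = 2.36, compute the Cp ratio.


Cp = (USL - LSL) / (6 * sigma)
= (95.7 - 89.7) / (6 * 2.36)
= 6.0000 / 14.1600
= 0.4237

0.4237


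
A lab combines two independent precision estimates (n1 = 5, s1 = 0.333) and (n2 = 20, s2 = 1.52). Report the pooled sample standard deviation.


s_p = sqrt(((n1-1)*s1^2 + (n2-1)*s2^2) / (n1+n2-2))
numerator = (5-1)*0.333^2 + (20-1)*1.52^2 = 0.443556 + 43.8976 = 44.341156
denominator = 5 + 20 - 2 = 23
s_p^2 = 44.341156 / 23 = 1.9278763
s_p = sqrt(1.9278763) = 1.3885

1.3885


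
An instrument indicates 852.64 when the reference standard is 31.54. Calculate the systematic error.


Systematic error = measured - true
= 852.64 - 31.54
= 821.1000

821.1000


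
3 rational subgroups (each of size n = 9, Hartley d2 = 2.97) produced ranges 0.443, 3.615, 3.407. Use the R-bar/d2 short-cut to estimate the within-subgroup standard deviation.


R_bar = (0.443 + 3.615 + 3.407) / 3
R_bar = 7.465 / 3 = 2.4883333
sigma_hat = R_bar / d2 = 2.4883333 / 2.97 = 0.8378

0.8378


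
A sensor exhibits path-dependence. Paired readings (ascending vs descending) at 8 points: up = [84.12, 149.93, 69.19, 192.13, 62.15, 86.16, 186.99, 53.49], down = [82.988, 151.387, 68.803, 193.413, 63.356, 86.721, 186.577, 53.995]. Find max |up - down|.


|84.12 - 82.988| = 1.1320
|149.93 - 151.387| = 1.4570
|69.19 - 68.803| = 0.3870
|192.13 - 193.413| = 1.2830
|62.15 - 63.356| = 1.2060
|86.16 - 86.721| = 0.5610
|186.99 - 186.577| = 0.4130
|53.49 - 53.995| = 0.5050
hysteresis = max(diffs) = 1.4570

1.4570


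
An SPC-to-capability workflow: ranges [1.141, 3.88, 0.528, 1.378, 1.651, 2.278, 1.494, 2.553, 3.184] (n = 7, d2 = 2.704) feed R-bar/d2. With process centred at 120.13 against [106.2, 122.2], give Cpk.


R_bar = (1.141 + 3.88 + 0.528 + 1.378 + 1.651 + 2.278 + 1.494 + 2.553 + 3.184) / 9 = 2.0096667
sigma = R_bar / d2 = 2.0096667 / 2.704 = 0.74321993
Cp = (USL - LSL)/(6*sigma) = (122.2 - 106.2)/(6*0.74321993) = 3.5880
Cpu = (122.2 - 120.13)/(3*0.74321993) = 0.9284
Cpl = (120.13 - 106.2)/(3*0.74321993) = 6.2476
Cpk = min(Cpu, Cpl) = 0.9284

0.9284


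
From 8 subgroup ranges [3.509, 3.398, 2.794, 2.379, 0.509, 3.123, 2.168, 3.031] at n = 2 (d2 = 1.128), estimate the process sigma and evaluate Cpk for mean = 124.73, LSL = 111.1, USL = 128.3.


R_bar = (3.509 + 3.398 + 2.794 + 2.379 + 0.509 + 3.123 + 2.168 + 3.031) / 8 = 2.613875
sigma = R_bar / d2 = 2.613875 / 1.128 = 2.3172651
Cp = (USL - LSL)/(6*sigma) = (128.3 - 111.1)/(6*2.3172651) = 1.2371
Cpu = (128.3 - 124.73)/(3*2.3172651) = 0.5135
Cpl = (124.73 - 111.1)/(3*2.3172651) = 1.9606
Cpk = min(Cpu, Cpl) = 0.5135

0.5135


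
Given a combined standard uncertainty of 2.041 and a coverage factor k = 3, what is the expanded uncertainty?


U = k * uc
U = 3 * 2.041
U = 6.1230

6.1230


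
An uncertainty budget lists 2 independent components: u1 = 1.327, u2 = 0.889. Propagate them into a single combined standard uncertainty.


uc = sqrt(1.327^2 + 0.889^2)
uc = sqrt(2.55125)
uc = 1.5973

1.5973


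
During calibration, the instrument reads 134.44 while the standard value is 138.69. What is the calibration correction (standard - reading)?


Correction = standard - reading
= 138.69 - 134.44
= 4.2500

4.2500


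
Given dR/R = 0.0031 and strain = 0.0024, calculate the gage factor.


GF = (dR/R) / epsilon
= 0.0031 / 0.0024
= 1.2917

1.2917


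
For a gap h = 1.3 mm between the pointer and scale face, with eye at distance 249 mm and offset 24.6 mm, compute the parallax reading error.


error = h * offset / d
= 1.3 * 24.6 / 249
= 0.1284

0.1284


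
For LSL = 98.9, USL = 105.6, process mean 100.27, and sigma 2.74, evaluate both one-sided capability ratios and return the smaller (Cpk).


Cpu = (USL - mean) / (3*sigma) = (105.6 - 100.27) / (3*2.74) = 0.6484
Cpl = (mean - LSL) / (3*sigma) = (100.27 - 98.9) / (3*2.74) = 0.1667
Cpk = min(Cpu, Cpl) = 0.1667

0.1667


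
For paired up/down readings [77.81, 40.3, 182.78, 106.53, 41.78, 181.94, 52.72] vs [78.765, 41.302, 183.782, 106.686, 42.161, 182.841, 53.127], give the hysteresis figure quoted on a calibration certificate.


|77.81 - 78.765| = 0.9550
|40.3 - 41.302| = 1.0020
|182.78 - 183.782| = 1.0020
|106.53 - 106.686| = 0.1560
|41.78 - 42.161| = 0.3810
|181.94 - 182.841| = 0.9010
|52.72 - 53.127| = 0.4070
hysteresis = max(diffs) = 1.0020

1.0020


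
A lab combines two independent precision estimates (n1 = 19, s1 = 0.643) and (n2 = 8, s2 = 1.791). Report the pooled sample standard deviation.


s_p = sqrt(((n1-1)*s1^2 + (n2-1)*s2^2) / (n1+n2-2))
numerator = (19-1)*0.643^2 + (8-1)*1.791^2 = 7.442082 + 22.453767 = 29.895849
denominator = 19 + 8 - 2 = 25
s_p^2 = 29.895849 / 25 = 1.195834
s_p = sqrt(1.195834) = 1.0935

1.0935


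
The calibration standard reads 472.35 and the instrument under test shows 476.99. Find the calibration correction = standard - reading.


Correction = standard - reading
= 472.35 - 476.99
= -4.6400

-4.6400


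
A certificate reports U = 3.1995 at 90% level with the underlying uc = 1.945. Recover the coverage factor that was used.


k = U / uc
k = 3.1995 / 1.945
k = 1.645

1.645


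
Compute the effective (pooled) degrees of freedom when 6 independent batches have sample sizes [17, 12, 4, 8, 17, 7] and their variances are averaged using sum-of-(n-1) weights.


nu = sum_i (n_i - 1)
nu = ((17 - 1) + (12 - 1) + (4 - 1) + (8 - 1) + (17 - 1) + (7 - 1))
nu = 16 + 11 + 3 + 7 + 16 + 6
nu = 59

59


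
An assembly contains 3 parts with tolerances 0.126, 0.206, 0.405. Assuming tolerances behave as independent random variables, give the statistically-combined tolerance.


RSS = sqrt(0.126^2 + 0.206^2 + 0.405^2)
= sqrt(0.222337)
= 0.4715

0.4715


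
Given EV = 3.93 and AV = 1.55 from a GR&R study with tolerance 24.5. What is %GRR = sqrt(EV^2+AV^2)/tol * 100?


GRR = sqrt(EV^2 + AV^2) = sqrt(3.93^2 + 1.55^2) = 4.2246183
%GRR = GRR / tol * 100 = 4.2246183 / 24.5 * 100
%GRR = 17.2433

17.2433


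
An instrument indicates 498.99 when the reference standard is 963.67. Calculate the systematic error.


Systematic error = measured - true
= 498.99 - 963.67
= -464.6800

-464.6800


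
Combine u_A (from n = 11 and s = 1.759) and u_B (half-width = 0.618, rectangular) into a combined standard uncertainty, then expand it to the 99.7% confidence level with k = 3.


u_A = s / sqrt(n) = 1.759 / sqrt(11) = 0.53035846
u_B = half_width / sqrt(3) = 0.618 / sqrt(3) = 0.35680247
uc = sqrt(u_A^2 + u_B^2) = sqrt(0.53035846^2 + 0.35680247^2) = 0.63920896
U = k * uc = 3 * 0.63920896
U = 1.9176

1.9176


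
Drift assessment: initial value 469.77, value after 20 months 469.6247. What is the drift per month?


rate = (v2 - v1) / months
= (469.6247 - 469.77) / 20
= -0.1453 / 20
= -0.0073

-0.0073


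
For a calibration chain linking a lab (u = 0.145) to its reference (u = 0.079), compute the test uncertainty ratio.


TUR = u_lab / u_ref
= 0.145 / 0.079
= 1.8354

1.8354


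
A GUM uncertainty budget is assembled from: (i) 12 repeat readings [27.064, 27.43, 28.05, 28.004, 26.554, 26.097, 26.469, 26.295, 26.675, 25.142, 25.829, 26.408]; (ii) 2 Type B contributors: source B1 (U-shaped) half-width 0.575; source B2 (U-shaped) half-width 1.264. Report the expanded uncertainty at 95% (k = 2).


mean = (27.064 + 27.43 + 28.05 + 28.004 + 26.554 + 26.097 + 26.469 + 26.295 + 26.675 + 25.142 + 25.829 + 26.408) / 12 = 26.66808333
s = sqrt(sum((x - mean)^2)/(n-1)) = 0.85547929
u_A = s / sqrt(n) = 0.85547929 / sqrt(12) = 0.2469556
u_B1 = 0.575 / sqrt(2) = 0.4065864
u_B2 = 1.264 / sqrt(2) = 0.89378297
uc = sqrt(0.2469556^2 + 0.4065864^2 + 0.89378297^2) = 1.0124957
U = k * uc = 2 * 1.0124957
U = 2.0250

2.0250


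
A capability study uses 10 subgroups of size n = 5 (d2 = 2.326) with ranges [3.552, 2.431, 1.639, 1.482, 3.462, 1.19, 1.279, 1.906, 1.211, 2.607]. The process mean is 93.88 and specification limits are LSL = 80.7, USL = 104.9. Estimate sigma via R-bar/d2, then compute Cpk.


R_bar = (3.552 + 2.431 + 1.639 + 1.482 + 3.462 + 1.19 + 1.279 + 1.906 + 1.211 + 2.607) / 10 = 2.0759
sigma = R_bar / d2 = 2.0759 / 2.326 = 0.89247635
Cp = (USL - LSL)/(6*sigma) = (104.9 - 80.7)/(6*0.89247635) = 4.5193
Cpu = (104.9 - 93.88)/(3*0.89247635) = 4.1159
Cpl = (93.88 - 80.7)/(3*0.89247635) = 4.9226
Cpk = min(Cpu, Cpl) = 4.1159

4.1159


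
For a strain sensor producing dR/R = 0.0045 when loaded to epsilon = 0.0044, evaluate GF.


GF = (dR/R) / epsilon
= 0.0045 / 0.0044
= 1.0227

1.0227


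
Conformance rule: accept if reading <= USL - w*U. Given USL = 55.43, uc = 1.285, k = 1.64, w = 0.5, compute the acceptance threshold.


U = k * uc = 1.64 * 1.285 = 2.1074
guard band g = w * U = 0.5 * 2.1074 = 1.0537
AL = USL - g = 55.43 - 1.0537
AL = 54.3763

54.3763


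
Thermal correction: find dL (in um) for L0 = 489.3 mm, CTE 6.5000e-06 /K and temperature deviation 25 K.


dL = L * alpha * dT
= 489.3 * 6.5000e-06 * 25
= 0.0795113 mm
dL_um = 0.0795113 * 1000 = 79.5113 um

79.5113


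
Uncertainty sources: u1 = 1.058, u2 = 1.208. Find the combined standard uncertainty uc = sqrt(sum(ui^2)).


uc = sqrt(1.058^2 + 1.208^2)
uc = sqrt(2.578628)
uc = 1.6058

1.6058


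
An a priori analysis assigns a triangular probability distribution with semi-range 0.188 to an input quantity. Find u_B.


u_B = half_width / sqrt(6)
u_B = 0.188 / 2.4494897
u_B = 0.0768

0.0768


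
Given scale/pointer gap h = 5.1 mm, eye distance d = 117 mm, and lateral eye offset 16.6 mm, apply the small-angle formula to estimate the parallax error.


error = h * offset / d
= 5.1 * 16.6 / 117
= 0.7236

0.7236


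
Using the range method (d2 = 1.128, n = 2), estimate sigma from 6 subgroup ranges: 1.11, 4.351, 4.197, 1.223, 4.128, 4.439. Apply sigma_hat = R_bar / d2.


R_bar = (1.11 + 4.351 + 4.197 + 1.223 + 4.128 + 4.439) / 6
R_bar = 19.448 / 6 = 3.2413333
sigma_hat = R_bar / d2 = 3.2413333 / 1.128 = 2.8735

2.8735


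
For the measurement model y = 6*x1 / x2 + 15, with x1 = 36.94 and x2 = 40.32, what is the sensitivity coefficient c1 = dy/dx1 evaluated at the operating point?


y = 6*x1 / x2 + 15
dy/dx1 = 6/x2
Evaluate at x2 = 40.32: c1 = 6 / 40.32
c1 = 0.1488

0.1488


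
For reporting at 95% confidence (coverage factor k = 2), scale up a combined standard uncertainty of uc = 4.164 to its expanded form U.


U = k * uc
U = 2 * 4.164
U = 8.3280

8.3280


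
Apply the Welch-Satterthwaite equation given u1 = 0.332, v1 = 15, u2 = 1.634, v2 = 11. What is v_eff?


uc = sqrt(u1^2 + u2^2) = sqrt(0.332^2 + 1.634^2) = 1.6673872
v_eff = uc^4 / (u1^4/v1 + u2^4/v2)
= 1.6673872^4 / (0.332^4/15 + 1.634^4/11)
= 7.7294012 / 0.64887041
v_eff = 11.9121

11.9121


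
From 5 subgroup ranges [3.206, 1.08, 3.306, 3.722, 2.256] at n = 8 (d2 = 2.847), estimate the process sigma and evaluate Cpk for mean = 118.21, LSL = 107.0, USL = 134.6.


R_bar = (3.206 + 1.08 + 3.306 + 3.722 + 2.256) / 5 = 2.714
sigma = R_bar / d2 = 2.714 / 2.847 = 0.95328416
Cp = (USL - LSL)/(6*sigma) = (134.6 - 107.0)/(6*0.95328416) = 4.8254
Cpu = (134.6 - 118.21)/(3*0.95328416) = 5.7311
Cpl = (118.21 - 107.0)/(3*0.95328416) = 3.9198
Cpk = min(Cpu, Cpl) = 3.9198

3.9198


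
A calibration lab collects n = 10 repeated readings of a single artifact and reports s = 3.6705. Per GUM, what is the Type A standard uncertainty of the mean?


u_A = s / sqrt(n)
u_A = 3.6705 / sqrt(10)
u_A = 3.6705 / 3.1622777
u_A = 1.1607

1.1607


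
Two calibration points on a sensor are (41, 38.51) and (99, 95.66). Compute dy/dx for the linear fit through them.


slope = (y2 - y1) / (x2 - x1)
= (95.66 - 38.51) / (99 - 41)
= 57.1500 / 58
= 0.9853

0.9853


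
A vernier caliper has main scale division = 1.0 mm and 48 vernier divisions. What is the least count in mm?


LC = MSD / n_div
= 1.0 / 48
= 0.0208

0.0208


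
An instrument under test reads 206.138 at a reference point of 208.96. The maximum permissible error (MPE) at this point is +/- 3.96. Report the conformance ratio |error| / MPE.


e = indication - reference = 206.138 - 208.96 = -2.8220
|e| = 2.8220
ratio = |e| / MPE = 2.8220 / 3.96
ratio = 0.7126

0.7126


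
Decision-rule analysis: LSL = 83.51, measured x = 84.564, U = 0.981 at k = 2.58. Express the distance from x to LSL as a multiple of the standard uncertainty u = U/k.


u = U / k = 0.981 / 2.58 = 0.38023256
margin = |LSL - x| = |83.51 - 84.564| = 1.054
z = margin / u = 1.054 / 0.38023256
z = 2.7720

2.7720


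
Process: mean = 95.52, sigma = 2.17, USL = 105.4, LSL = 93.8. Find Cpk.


Cpu = (USL - mean) / (3*sigma) = (105.4 - 95.52) / (3*2.17) = 1.5177
Cpl = (mean - LSL) / (3*sigma) = (95.52 - 93.8) / (3*2.17) = 0.2642
Cpk = min(Cpu, Cpl) = 0.2642

0.2642


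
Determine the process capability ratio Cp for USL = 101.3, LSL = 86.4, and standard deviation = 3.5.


Cp = (USL - LSL) / (6 * sigma)
= (101.3 - 86.4) / (6 * 3.5)
= 14.9000 / 21.0000
= 0.7095

0.7095


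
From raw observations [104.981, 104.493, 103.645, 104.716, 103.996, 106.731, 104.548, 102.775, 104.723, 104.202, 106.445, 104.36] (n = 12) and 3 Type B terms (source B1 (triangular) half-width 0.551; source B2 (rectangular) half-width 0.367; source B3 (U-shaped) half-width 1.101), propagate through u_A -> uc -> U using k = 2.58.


mean = (104.981 + 104.493 + 103.645 + 104.716 + 103.996 + 106.731 + 104.548 + 102.775 + 104.723 + 104.202 + 106.445 + 104.36) / 12 = 104.6345833
s = sqrt(sum((x - mean)^2)/(n-1)) = 1.0846953
u_A = s / sqrt(n) = 1.0846953 / sqrt(12) = 0.31312456
u_B1 = 0.551 / sqrt(6) = 0.22494481
u_B2 = 0.367 / sqrt(3) = 0.21188755
u_B3 = 1.101 / sqrt(2) = 0.77852457
uc = sqrt(0.31312456^2 + 0.22494481^2 + 0.21188755^2 + 0.77852457^2) = 0.89422816
U = k * uc = 2.58 * 0.89422816
U = 2.3071

2.3071


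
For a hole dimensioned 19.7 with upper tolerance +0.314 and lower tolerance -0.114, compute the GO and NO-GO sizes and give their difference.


GO = nominal - lower_tol (smallest hole = maximum material condition)
GO = 19.7 - 0.114 = 19.586
NO-GO = nominal + upper_tol (largest hole = least material condition)
NO-GO = 19.7 + 0.314 = 20.014
spread = NO-GO - GO = 20.014 - 19.586 = 0.4280

0.4280


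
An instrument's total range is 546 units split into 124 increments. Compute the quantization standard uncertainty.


resolution = range / divisions
resolution = 546 / 124 = 4.4032258
u_res = resolution / (2*sqrt(3))
u_res = 4.4032258 / 3.4641016
u_res = 1.2711

1.2711


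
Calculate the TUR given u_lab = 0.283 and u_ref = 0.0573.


TUR = u_lab / u_ref
= 0.283 / 0.0573
= 4.9389

4.9389


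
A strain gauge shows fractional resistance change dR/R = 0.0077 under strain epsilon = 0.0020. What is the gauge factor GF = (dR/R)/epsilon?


GF = (dR/R) / epsilon
= 0.0077 / 0.0020
= 3.8500

3.8500


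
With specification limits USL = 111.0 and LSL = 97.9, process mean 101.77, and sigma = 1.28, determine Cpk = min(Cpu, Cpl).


Cpu = (USL - mean) / (3*sigma) = (111.0 - 101.77) / (3*1.28) = 2.4036
Cpl = (mean - LSL) / (3*sigma) = (101.77 - 97.9) / (3*1.28) = 1.0078
Cpk = min(Cpu, Cpl) = 1.0078

1.0078


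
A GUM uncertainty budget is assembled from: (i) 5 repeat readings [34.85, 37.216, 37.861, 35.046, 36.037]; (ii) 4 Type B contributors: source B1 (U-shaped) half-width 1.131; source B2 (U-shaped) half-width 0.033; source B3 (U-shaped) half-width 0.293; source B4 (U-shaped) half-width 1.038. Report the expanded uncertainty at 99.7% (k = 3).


mean = (34.85 + 37.216 + 37.861 + 35.046 + 36.037) / 5 = 36.202
s = sqrt(sum((x - mean)^2)/(n-1)) = 1.3202218
u_A = s / sqrt(n) = 1.3202218 / sqrt(5) = 0.59042114
u_B1 = 1.131 / sqrt(2) = 0.79973777
u_B2 = 0.033 / sqrt(2) = 0.023334524
u_B3 = 0.293 / sqrt(2) = 0.20718229
u_B4 = 1.038 / sqrt(2) = 0.73397684
uc = sqrt(0.59042114^2 + 0.79973777^2 + 0.023334524^2 + 0.20718229^2 + 0.73397684^2) = 1.2531435
U = k * uc = 3 * 1.2531435
U = 3.7594

3.7594


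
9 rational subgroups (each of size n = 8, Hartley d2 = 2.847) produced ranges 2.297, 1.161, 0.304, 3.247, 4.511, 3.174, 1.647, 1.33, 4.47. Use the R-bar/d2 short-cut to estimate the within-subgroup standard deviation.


R_bar = (2.297 + 1.161 + 0.304 + 3.247 + 4.511 + 3.174 + 1.647 + 1.33 + 4.47) / 9
R_bar = 22.141 / 9 = 2.4601111
sigma_hat = R_bar / d2 = 2.4601111 / 2.847 = 0.8641

0.8641


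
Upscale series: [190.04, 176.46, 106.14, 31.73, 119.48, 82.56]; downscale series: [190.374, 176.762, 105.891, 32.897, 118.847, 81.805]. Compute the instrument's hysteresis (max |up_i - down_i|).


|190.04 - 190.374| = 0.3340
|176.46 - 176.762| = 0.3020
|106.14 - 105.891| = 0.2490
|31.73 - 32.897| = 1.1670
|119.48 - 118.847| = 0.6330
|82.56 - 81.805| = 0.7550
hysteresis = max(diffs) = 1.1670

1.1670


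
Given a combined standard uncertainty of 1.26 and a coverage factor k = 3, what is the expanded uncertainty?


U = k * uc
U = 3 * 1.26
U = 3.7800

3.7800


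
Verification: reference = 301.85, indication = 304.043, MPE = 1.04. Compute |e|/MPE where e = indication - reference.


e = indication - reference = 304.043 - 301.85 = 2.1930
|e| = 2.1930
ratio = |e| / MPE = 2.1930 / 1.04
ratio = 2.1087

2.1087


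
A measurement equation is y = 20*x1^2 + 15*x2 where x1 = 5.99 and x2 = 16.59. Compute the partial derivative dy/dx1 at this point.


y = 20*x1^2 + 15*x2
dy/dx1 = 2*20*x1
Evaluate at x1 = 5.99: c1 = 40 * 5.99
c1 = 239.6000

239.6000


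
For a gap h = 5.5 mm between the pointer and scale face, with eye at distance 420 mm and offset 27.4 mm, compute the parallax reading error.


error = h * offset / d
= 5.5 * 27.4 / 420
= 0.3588

0.3588


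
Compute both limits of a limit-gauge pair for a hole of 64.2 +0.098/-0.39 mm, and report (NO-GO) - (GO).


GO = nominal - lower_tol (smallest hole = maximum material condition)
GO = 64.2 - 0.39 = 63.81
NO-GO = nominal + upper_tol (largest hole = least material condition)
NO-GO = 64.2 + 0.098 = 64.298
spread = NO-GO - GO = 64.298 - 63.81 = 0.4880

0.4880


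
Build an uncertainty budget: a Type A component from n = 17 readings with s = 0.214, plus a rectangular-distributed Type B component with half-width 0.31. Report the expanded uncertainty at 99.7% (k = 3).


u_A = s / sqrt(n) = 0.214 / sqrt(17) = 0.051902624
u_B = half_width / sqrt(3) = 0.31 / sqrt(3) = 0.17897858
uc = sqrt(u_A^2 + u_B^2) = sqrt(0.051902624^2 + 0.17897858^2) = 0.18635239
U = k * uc = 3 * 0.18635239
U = 0.5591

0.5591


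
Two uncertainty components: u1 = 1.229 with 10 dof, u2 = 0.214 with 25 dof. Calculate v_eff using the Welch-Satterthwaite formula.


uc = sqrt(u1^2 + u2^2) = sqrt(1.229^2 + 0.214^2) = 1.2474923
v_eff = uc^4 / (u1^4/v1 + u2^4/v2)
= 1.2474923^4 / (1.229^4/10 + 0.214^4/25)
= 2.4218737 / 0.22822709
v_eff = 10.6117

10.6117


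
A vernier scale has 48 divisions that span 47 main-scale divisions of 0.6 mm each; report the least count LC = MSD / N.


LC = MSD / n_div
= 0.6 / 48
= 0.0125

0.0125


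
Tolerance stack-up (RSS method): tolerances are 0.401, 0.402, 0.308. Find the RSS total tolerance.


RSS = sqrt(0.401^2 + 0.402^2 + 0.308^2)
= sqrt(0.417269)
= 0.6460

0.6460


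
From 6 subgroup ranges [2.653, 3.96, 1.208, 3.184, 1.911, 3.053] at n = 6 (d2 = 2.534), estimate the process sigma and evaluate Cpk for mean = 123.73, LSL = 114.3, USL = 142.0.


R_bar = (2.653 + 3.96 + 1.208 + 3.184 + 1.911 + 3.053) / 6 = 2.6615
sigma = R_bar / d2 = 2.6615 / 2.534 = 1.0503157
Cp = (USL - LSL)/(6*sigma) = (142.0 - 114.3)/(6*1.0503157) = 4.3955
Cpu = (142.0 - 123.73)/(3*1.0503157) = 5.7983
Cpl = (123.73 - 114.3)/(3*1.0503157) = 2.9928
Cpk = min(Cpu, Cpl) = 2.9928

2.9928


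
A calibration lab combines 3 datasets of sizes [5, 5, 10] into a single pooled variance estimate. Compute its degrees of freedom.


nu = sum_i (n_i - 1)
nu = ((5 - 1) + (5 - 1) + (10 - 1))
nu = 4 + 4 + 9
nu = 17

17


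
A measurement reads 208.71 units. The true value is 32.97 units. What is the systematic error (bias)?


Systematic error = measured - true
= 208.71 - 32.97
= 175.7400

175.7400


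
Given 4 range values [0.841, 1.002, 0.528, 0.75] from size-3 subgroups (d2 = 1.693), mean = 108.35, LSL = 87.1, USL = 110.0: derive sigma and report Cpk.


R_bar = (0.841 + 1.002 + 0.528 + 0.75) / 4 = 0.78025
sigma = R_bar / d2 = 0.78025 / 1.693 = 0.46086828
Cp = (USL - LSL)/(6*sigma) = (110.0 - 87.1)/(6*0.46086828) = 8.2815
Cpu = (110.0 - 108.35)/(3*0.46086828) = 1.1934
Cpl = (108.35 - 87.1)/(3*0.46086828) = 15.3695
Cpk = min(Cpu, Cpl) = 1.1934

1.1934


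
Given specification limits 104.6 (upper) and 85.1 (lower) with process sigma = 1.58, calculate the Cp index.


Cp = (USL - LSL) / (6 * sigma)
= (104.6 - 85.1) / (6 * 1.58)
= 19.5000 / 9.4800
= 2.0570

2.0570


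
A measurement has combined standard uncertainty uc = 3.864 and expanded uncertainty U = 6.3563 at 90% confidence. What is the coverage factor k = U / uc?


k = U / uc
k = 6.3563 / 3.864
k = 1.645

1.645


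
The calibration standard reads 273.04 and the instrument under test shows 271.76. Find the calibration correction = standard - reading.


Correction = standard - reading
= 273.04 - 271.76
= 1.2800

1.2800


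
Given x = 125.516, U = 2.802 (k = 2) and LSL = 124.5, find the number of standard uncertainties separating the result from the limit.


u = U / k = 2.802 / 2 = 1.401
margin = |LSL - x| = |124.5 - 125.516| = 1.016
z = margin / u = 1.016 / 1.401
z = 0.7252

0.7252


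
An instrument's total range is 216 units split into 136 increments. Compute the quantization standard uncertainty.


resolution = range / divisions
resolution = 216 / 136 = 1.5882353
u_res = resolution / (2*sqrt(3))
u_res = 1.5882353 / 3.4641016
u_res = 0.4585

0.4585


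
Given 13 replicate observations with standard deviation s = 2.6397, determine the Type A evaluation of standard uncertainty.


u_A = s / sqrt(n)
u_A = 2.6397 / sqrt(13)
u_A = 2.6397 / 3.6055513
u_A = 0.7321

0.7321


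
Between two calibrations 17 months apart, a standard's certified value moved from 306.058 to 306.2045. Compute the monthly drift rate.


rate = (v2 - v1) / months
= (306.2045 - 306.058) / 17
= 0.1465 / 17
= 0.0086

0.0086


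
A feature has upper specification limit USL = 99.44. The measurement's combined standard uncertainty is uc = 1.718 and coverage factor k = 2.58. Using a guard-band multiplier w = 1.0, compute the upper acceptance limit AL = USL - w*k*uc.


U = k * uc = 2.58 * 1.718 = 4.43244
guard band g = w * U = 1.0 * 4.43244 = 4.43244
AL = USL - g = 99.44 - 4.43244
AL = 95.0076

95.0076


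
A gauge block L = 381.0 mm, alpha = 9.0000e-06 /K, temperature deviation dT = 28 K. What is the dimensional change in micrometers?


dL = L * alpha * dT
= 381.0 * 9.0000e-06 * 28
= 0.0960120 mm
dL_um = 0.0960120 * 1000 = 96.0120 um

96.0120


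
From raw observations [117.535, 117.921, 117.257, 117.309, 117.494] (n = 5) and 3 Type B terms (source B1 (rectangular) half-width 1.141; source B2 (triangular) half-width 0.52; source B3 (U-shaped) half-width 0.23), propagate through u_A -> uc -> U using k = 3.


mean = (117.535 + 117.921 + 117.257 + 117.309 + 117.494) / 5 = 117.5032
s = sqrt(sum((x - mean)^2)/(n-1)) = 0.26171588
u_A = s / sqrt(n) = 0.26171588 / sqrt(5) = 0.1170429
u_B1 = 1.141 / sqrt(3) = 0.65875666
u_B2 = 0.52 / sqrt(6) = 0.21228911
u_B3 = 0.23 / sqrt(2) = 0.16263456
uc = sqrt(0.1170429^2 + 0.65875666^2 + 0.21228911^2 + 0.16263456^2) = 0.72053872
U = k * uc = 3 * 0.72053872
U = 2.1616

2.1616


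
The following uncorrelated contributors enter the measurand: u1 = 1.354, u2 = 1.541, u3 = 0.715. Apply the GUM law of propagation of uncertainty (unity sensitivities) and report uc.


uc = sqrt(1.354^2 + 1.541^2 + 0.715^2)
uc = sqrt(4.719222)
uc = 2.1724

2.1724


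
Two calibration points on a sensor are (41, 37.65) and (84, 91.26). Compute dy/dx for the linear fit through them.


slope = (y2 - y1) / (x2 - x1)
= (91.26 - 37.65) / (84 - 41)
= 53.6100 / 43
= 1.2467

1.2467


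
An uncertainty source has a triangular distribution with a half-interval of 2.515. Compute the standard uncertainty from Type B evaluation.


u_B = half_width / sqrt(6)
u_B = 2.515 / 2.4494897
u_B = 1.0267

1.0267


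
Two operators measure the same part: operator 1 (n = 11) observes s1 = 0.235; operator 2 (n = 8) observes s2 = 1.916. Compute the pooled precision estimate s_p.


s_p = sqrt(((n1-1)*s1^2 + (n2-1)*s2^2) / (n1+n2-2))
numerator = (11-1)*0.235^2 + (8-1)*1.916^2 = 0.55225 + 25.697392 = 26.249642
denominator = 11 + 8 - 2 = 17
s_p^2 = 26.249642 / 17 = 1.5440966
s_p = sqrt(1.5440966) = 1.2426

1.2426


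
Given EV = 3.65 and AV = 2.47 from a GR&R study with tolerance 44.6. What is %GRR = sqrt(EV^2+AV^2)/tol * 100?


GRR = sqrt(EV^2 + AV^2) = sqrt(3.65^2 + 2.47^2) = 4.4071987
%GRR = GRR / tol * 100 = 4.4071987 / 44.6 * 100
%GRR = 9.8816

9.8816


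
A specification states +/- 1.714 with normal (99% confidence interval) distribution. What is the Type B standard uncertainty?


u_B = half_width / 2.576
u_B = 1.714 / 2.576
u_B = 0.6654

0.6654


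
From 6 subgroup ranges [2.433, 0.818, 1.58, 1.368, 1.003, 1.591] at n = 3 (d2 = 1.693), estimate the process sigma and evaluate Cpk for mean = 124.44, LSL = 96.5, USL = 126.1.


R_bar = (2.433 + 0.818 + 1.58 + 1.368 + 1.003 + 1.591) / 6 = 1.4655
sigma = R_bar / d2 = 1.4655 / 1.693 = 0.86562315
Cp = (USL - LSL)/(6*sigma) = (126.1 - 96.5)/(6*0.86562315) = 5.6992
Cpu = (126.1 - 124.44)/(3*0.86562315) = 0.6392
Cpl = (124.44 - 96.5)/(3*0.86562315) = 10.7591
Cpk = min(Cpu, Cpl) = 0.6392

0.6392


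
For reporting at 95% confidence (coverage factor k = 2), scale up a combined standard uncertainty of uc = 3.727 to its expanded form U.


U = k * uc
U = 2 * 3.727
U = 7.4540

7.4540
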